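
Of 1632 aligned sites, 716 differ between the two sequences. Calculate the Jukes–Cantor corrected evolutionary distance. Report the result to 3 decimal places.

0.660

p = 716/1632 ≈ 0.438725.
d = −(3/4) ln(1 − 4p/3) = −0.75 ln(1 − 0.584967) = −0.75 ln(0.415033)
  = −0.75 × (-0.879397) = 0.659548 substitutions/site.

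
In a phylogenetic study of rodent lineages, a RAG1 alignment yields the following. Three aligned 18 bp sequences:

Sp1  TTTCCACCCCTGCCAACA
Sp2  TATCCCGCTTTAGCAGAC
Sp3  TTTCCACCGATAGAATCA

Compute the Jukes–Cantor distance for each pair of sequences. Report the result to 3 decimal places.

d(Sp1,Sp2) = 1.012, d(Sp1,Sp3) = 0.441, d(Sp2,Sp3) = 0.824

Sp1–Sp2: 10/18 sites differ → p ≈ 0.555556, d = −0.75 ln(1 − 0.740741) = 1.012446 ≈ 1.012.
Sp1–Sp3: 6/18 sites differ → p ≈ 0.333333, d = −0.75 ln(1 − 0.444444) = 0.440839 ≈ 0.441.
Sp2–Sp3: 9/18 sites differ → p = 0.5, d = −0.75 ln(1 − 0.666667) = 0.823960 ≈ 0.824.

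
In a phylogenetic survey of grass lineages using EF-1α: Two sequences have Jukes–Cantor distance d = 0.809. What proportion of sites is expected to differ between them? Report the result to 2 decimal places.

0.49

p = (3/4)(1 − e^(−4d/3)) = 0.75 × (1 − e^(-1.078667)) = 0.75 × (1 − 0.340049) = 0.494963.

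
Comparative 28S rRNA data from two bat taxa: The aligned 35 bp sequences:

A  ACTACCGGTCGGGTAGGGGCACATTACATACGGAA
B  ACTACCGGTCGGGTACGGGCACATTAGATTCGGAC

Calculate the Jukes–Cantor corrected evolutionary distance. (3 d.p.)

0.124

The sequences differ at 4 of 35 sites (16, 27, 30, 35), so p = 4/35 ≈ 0.114286.
d = −(3/4) ln(1 − 4p/3) = −0.75 ln(1 − 0.152381) = −0.75 ln(0.847619)
  = −0.75 × (-0.165324) = 0.123993 substitutions/site.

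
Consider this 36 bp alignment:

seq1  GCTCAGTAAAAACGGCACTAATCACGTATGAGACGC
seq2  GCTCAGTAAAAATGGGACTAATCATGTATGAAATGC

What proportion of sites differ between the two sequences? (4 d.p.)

0.1389

The sequences differ at 5 of 36 positions (sites 13, 16, 25, 32, 34).
p = 5/36 = 0.138888… ≈ 0.1389 (to 4 d.p.).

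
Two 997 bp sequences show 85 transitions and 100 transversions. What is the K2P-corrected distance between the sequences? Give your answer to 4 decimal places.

0.2139

P = 85/997 ≈ 0.085256 and Q = 100/997 ≈ 0.100301.
Under the Kimura two-parameter model, d = −½ ln(1 − 2P − Q) − ¼ ln(1 − 2Q).
1 − 2P − Q = 0.729187, giving −½ ln(0.729187) = 0.157913.
1 − 2Q = 0.799398, giving −¼ ln(0.799398) = 0.055974.
d = 0.157913 + 0.055974 = 0.213887.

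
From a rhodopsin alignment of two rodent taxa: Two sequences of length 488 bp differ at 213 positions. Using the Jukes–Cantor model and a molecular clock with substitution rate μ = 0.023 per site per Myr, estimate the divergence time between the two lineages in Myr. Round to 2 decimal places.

14.22

p = 213/488 ≈ 0.436475.
d = −(3/4) ln(1 − 4p/3) = −0.75 ln(1 − 0.581967) = −0.75 ln(0.418033)
  = −0.75 × (-0.872195) = 0.654146 substitutions/site.
Under a molecular clock d = 2μt, so t = d/(2μ) = 0.654146 / (2 × 0.023) = 14.22 Myr.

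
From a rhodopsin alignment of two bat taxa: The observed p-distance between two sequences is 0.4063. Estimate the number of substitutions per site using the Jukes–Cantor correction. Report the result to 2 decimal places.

0.59

d = −(3/4) ln(1 − 4p/3) = −0.75 ln(1 − 0.541733) = −0.75 ln(0.458267)
  = −0.75 × (-0.780303) = 0.585227 substitutions/site.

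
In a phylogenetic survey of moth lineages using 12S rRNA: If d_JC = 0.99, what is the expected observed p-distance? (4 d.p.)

0.5496

p = (3/4)(1 − e^(−4d/3)) = 0.75 × (1 − e^(-1.32)) = 0.75 × (1 − 0.267135) = 0.549649.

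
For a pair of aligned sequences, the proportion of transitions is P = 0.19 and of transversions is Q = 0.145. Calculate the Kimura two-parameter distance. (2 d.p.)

Under the Kimura two-parameter model, d = −½ ln(1 − 2P − Q) − ¼ ln(1 − 2Q).
1 − 2P − Q = 0.475, giving −½ ln(0.475) = 0.372220.
1 − 2Q = 0.71, giving −¼ ln(0.71) = 0.085623.
d = 0.372220 + 0.085623 = 0.457843.

0.46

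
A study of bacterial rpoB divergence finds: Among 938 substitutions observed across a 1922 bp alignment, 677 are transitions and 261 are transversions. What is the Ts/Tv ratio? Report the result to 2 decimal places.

R = 677/261 = 2.593869… ≈ 2.59 (to 2 d.p.).

2.59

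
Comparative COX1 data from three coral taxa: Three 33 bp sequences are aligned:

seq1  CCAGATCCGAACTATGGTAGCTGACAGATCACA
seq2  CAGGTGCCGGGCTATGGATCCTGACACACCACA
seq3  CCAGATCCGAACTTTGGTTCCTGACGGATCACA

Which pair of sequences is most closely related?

seq1–seq2: 11/33 differ, p = 0.333, d = 0.441.
seq1–seq3: 4/33 differ, p = 0.121, d = 0.132.
seq2–seq3: 11/33 differ, p = 0.333, d = 0.441.
The smallest distance is between seq1 and seq3.

seq1 and seq3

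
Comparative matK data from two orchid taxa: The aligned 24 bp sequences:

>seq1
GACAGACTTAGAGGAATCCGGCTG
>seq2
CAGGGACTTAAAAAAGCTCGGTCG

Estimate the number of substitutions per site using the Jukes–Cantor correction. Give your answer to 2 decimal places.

0.71

The sequences differ at 11 of 24 sites, so p = 11/24 ≈ 0.458333.
d = −(3/4) ln(1 − 4p/3) = −0.75 ln(1 − 0.611111) = −0.75 ln(0.388889)
  = −0.75 × (-0.944461) = 0.708346 substitutions/site.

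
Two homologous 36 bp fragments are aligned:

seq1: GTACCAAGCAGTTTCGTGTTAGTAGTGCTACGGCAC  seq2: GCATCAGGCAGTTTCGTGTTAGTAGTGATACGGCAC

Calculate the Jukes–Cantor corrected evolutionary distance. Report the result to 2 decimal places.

The sequences differ at 4 of 36 sites (2, 4, 7, 28), so p = 4/36 ≈ 0.111111.
d = −(3/4) ln(1 − 4p/3) = −0.75 ln(1 − 0.148148) = −0.75 ln(0.851852)
  = −0.75 × (-0.160342) = 0.120257 substitutions/site.

0.12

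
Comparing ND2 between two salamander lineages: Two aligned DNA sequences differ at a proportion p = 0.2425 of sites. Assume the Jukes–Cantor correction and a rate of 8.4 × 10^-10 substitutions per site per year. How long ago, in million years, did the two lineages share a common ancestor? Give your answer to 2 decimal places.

174.36

d = −(3/4) ln(1 − 4p/3) = −0.75 ln(1 − 0.323333) = −0.75 ln(0.676667)
  = −0.75 × (-0.390576) = 0.292932 substitutions/site.
Under a molecular clock d = 2μt, so t = d/(2μ) = 0.292932 / (2 × 8.4 × 10^-10) = 174.36 million years.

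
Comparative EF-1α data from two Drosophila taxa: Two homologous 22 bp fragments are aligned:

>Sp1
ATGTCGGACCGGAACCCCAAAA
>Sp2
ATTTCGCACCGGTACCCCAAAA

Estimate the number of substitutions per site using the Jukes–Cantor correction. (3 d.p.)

The sequences differ at 3 of 22 sites (3, 7, 13), so p = 3/22 ≈ 0.136364.
d = −(3/4) ln(1 − 4p/3) = −0.75 ln(1 − 0.181819) = −0.75 ln(0.818181)
  = −0.75 × (-0.200672) = 0.150504 substitutions/site.

0.151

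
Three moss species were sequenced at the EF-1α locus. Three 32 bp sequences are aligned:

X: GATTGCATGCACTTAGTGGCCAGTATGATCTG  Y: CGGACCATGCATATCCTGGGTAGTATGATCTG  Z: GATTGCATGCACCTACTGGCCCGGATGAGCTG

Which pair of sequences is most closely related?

X and Z

X–Y: 11/32 differ, p = 0.344, d = 0.460.
X–Z: 5/32 differ, p = 0.156, d = 0.175.
Y–Z: 13/32 differ, p = 0.406, d = 0.585.
The smallest distance is between X and Z.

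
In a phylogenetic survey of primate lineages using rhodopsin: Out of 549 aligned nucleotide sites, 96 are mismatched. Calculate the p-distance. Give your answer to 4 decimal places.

0.1749

p = 96/549 = 0.174863… ≈ 0.1749 (to 4 d.p.).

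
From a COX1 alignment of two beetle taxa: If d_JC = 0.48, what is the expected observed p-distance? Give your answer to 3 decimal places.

0.355

p = (3/4)(1 − e^(−4d/3)) = 0.75 × (1 − e^(-0.64)) = 0.75 × (1 − 0.527292) = 0.354531.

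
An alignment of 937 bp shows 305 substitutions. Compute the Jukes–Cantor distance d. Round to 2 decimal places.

p = 305/937 ≈ 0.325507.
d = −(3/4) ln(1 − 4p/3) = −0.75 ln(1 − 0.434009) = −0.75 ln(0.565991)
  = −0.75 × (-0.569177) = 0.426883 substitutions/site.

0.43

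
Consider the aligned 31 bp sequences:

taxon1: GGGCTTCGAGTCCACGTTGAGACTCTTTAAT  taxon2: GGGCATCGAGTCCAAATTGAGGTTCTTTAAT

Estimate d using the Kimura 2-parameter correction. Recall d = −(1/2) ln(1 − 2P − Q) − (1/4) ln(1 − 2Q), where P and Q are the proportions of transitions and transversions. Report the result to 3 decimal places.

Of 31 sites, 3 differences are transitions and 2 are transversions, so P = 3/31 ≈ 0.096774 and Q = 2/31 ≈ 0.064516.
Under the Kimura two-parameter model, d = −½ ln(1 − 2P − Q) − ¼ ln(1 − 2Q).
1 − 2P − Q = 0.741936, giving −½ ln(0.741936) = 0.149246.
1 − 2Q = 0.870968, giving −¼ ln(0.870968) = 0.034538.
d = 0.149246 + 0.034538 = 0.183784.

0.184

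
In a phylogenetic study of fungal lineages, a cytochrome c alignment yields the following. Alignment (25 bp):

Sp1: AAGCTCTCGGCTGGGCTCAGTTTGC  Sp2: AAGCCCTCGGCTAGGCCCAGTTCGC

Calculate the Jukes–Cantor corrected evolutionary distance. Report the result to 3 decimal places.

0.180

The sequences differ at 4 of 25 sites (5, 13, 17, 23), so p = 4/25 = 0.16.
d = −(3/4) ln(1 − 4p/3) = −0.75 ln(1 − 0.213333) = −0.75 ln(0.786667)
  = −0.75 × (-0.239950) = 0.179963 substitutions/site.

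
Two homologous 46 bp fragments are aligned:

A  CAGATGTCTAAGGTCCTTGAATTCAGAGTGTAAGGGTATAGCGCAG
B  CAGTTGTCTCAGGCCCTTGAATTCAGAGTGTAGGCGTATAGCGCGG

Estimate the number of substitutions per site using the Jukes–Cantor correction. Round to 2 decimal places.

The sequences differ at 6 of 46 sites (4, 10, 14, 33, 35, 45), so p = 6/46 ≈ 0.130435.
d = −(3/4) ln(1 − 4p/3) = −0.75 ln(1 − 0.173913) = −0.75 ln(0.826087)
  = −0.75 × (-0.191055) = 0.143291 substitutions/site.

0.14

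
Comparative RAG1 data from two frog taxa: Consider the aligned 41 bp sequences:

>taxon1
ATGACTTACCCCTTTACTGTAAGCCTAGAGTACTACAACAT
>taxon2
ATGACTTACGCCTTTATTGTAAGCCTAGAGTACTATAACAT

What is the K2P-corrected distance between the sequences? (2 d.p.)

Of 41 sites, 2 differences are transitions and 1 are transversions, so P = 2/41 ≈ 0.04878 and Q = 1/41 ≈ 0.02439.
Under the Kimura two-parameter model, d = −½ ln(1 − 2P − Q) − ¼ ln(1 − 2Q).
1 − 2P − Q = 0.87805, giving −½ ln(0.87805) = 0.065026.
1 − 2Q = 0.95122, giving −¼ ln(0.95122) = 0.012502.
d = 0.065026 + 0.012502 = 0.077528.

0.08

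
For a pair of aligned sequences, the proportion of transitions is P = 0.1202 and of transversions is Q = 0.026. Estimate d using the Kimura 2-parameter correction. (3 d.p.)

Under the Kimura two-parameter model, d = −½ ln(1 − 2P − Q) − ¼ ln(1 − 2Q).
1 − 2P − Q = 0.7336, giving −½ ln(0.7336) = 0.154896.
1 − 2Q = 0.948, giving −¼ ln(0.948) = 0.013350.
d = 0.154896 + 0.013350 = 0.168246.

0.168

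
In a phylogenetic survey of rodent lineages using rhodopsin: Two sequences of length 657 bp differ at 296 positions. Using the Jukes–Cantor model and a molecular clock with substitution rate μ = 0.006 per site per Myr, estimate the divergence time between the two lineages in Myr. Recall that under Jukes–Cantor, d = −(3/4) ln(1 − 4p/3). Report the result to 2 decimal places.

p = 296/657 ≈ 0.450533.
d = −(3/4) ln(1 − 4p/3) = −0.75 ln(1 − 0.600711) = −0.75 ln(0.399289)
  = −0.75 × (-0.918070) = 0.688553 substitutions/site.
Under a molecular clock d = 2μt, so t = d/(2μ) = 0.688553 / (2 × 0.006) = 57.38 Myr.

57.38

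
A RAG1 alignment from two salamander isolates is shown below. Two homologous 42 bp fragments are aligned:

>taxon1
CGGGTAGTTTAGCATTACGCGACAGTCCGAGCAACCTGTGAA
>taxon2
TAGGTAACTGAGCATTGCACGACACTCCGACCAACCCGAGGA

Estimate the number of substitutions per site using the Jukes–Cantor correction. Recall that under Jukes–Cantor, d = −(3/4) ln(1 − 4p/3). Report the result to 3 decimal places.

0.360

The sequences differ at 12 of 42 sites, so p = 12/42 ≈ 0.285714.
d = −(3/4) ln(1 − 4p/3) = −0.75 ln(1 − 0.380952) = −0.75 ln(0.619048)
  = −0.75 × (-0.479572) = 0.359679 substitutions/site.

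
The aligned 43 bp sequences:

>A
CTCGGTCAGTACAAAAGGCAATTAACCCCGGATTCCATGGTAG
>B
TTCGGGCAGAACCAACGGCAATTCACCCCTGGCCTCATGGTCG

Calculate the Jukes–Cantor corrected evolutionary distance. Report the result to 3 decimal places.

The sequences differ at 12 of 43 sites, so p = 12/43 ≈ 0.27907.
d = −(3/4) ln(1 − 4p/3) = −0.75 ln(1 − 0.372093) = −0.75 ln(0.627907)
  = −0.75 × (-0.465363) = 0.349022 substitutions/site.

0.349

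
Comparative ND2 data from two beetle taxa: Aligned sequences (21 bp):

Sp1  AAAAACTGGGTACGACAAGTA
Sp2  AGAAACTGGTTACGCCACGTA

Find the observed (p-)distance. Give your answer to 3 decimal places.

0.190

The sequences differ at 4 of 21 positions (sites 2, 10, 15, 18).
p = 4/21 = 0.190476… ≈ 0.190 (to 3 d.p.).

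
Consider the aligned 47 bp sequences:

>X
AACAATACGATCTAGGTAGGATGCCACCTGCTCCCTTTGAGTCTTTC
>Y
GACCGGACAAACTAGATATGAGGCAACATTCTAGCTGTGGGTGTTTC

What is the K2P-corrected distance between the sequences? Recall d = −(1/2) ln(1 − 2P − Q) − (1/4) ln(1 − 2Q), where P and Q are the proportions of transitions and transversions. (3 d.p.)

0.494

Of 47 sites, 5 differences are transitions and 12 are transversions, so P = 5/47 ≈ 0.106383 and Q = 12/47 ≈ 0.255319.
Under the Kimura two-parameter model, d = −½ ln(1 − 2P − Q) − ¼ ln(1 − 2Q).
1 − 2P − Q = 0.531915, giving −½ ln(0.531915) = 0.315636.
1 − 2Q = 0.489362, giving −¼ ln(0.489362) = 0.178663.
d = 0.315636 + 0.178663 = 0.494299.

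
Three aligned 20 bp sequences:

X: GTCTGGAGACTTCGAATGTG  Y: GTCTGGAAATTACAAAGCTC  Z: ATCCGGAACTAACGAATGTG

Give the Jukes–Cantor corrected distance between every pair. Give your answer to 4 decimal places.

d(X,Y) = 0.4715, d(X,Z) = 0.4715, d(Y,Z) = 0.5716

X–Y: 7/20 sites differ → p = 0.35, d = −0.75 ln(1 − 0.466667) = 0.471457 ≈ 0.4715.
X–Z: 7/20 sites differ → p = 0.35, d = −0.75 ln(1 − 0.466667) = 0.471457 ≈ 0.4715.
Y–Z: 8/20 sites differ → p = 0.4, d = −0.75 ln(1 − 0.533333) = 0.571605 ≈ 0.5716.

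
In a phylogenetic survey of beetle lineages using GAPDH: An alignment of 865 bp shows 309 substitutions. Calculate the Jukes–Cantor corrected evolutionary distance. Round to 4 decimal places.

p = 309/865 ≈ 0.357225.
d = −(3/4) ln(1 − 4p/3) = −0.75 ln(1 − 0.4763) = −0.75 ln(0.5237)
  = −0.75 × (-0.646836) = 0.485127 substitutions/site.

0.4851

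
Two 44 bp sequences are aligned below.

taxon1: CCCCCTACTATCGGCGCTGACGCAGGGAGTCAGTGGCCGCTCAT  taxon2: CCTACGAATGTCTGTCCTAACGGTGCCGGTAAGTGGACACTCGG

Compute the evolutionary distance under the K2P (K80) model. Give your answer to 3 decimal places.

Of 44 sites, 7 differences are transitions and 12 are transversions, so P = 7/44 ≈ 0.159091 and Q = 12/44 ≈ 0.272727.
Under the Kimura two-parameter model, d = −½ ln(1 − 2P − Q) − ¼ ln(1 − 2Q).
1 − 2P − Q = 0.409091, giving −½ ln(0.409091) = 0.446909.
1 − 2Q = 0.454546, giving −¼ ln(0.454546) = 0.197114.
d = 0.446909 + 0.197114 = 0.644023.

0.644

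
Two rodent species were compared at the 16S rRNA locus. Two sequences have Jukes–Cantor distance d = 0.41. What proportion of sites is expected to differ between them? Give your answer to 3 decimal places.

p = (3/4)(1 − e^(−4d/3)) = 0.75 × (1 − e^(-0.546667)) = 0.75 × (1 − 0.578876) = 0.315843.

0.316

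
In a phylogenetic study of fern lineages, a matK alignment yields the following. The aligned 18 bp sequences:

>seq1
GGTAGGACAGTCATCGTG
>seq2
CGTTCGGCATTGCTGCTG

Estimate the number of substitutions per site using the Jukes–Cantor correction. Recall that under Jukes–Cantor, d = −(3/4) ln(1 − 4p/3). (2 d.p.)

0.82

The sequences differ at 9 of 18 sites (1, 4, 5, 7, 10, 12, 13, 15, 16), so p = 9/18 = 0.5.
d = −(3/4) ln(1 − 4p/3) = −0.75 ln(1 − 0.666667) = −0.75 ln(0.333333)
  = −0.75 × (-1.098613) = 0.823960 substitutions/site.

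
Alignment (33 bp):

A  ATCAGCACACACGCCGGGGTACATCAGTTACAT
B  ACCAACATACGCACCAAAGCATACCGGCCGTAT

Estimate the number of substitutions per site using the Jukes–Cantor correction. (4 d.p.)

The sequences differ at 16 of 33 sites, so p = 16/33 ≈ 0.484848.
d = −(3/4) ln(1 − 4p/3) = −0.75 ln(1 − 0.646464) = −0.75 ln(0.353536)
  = −0.75 × (-1.039770) = 0.779828 substitutions/site.

0.7798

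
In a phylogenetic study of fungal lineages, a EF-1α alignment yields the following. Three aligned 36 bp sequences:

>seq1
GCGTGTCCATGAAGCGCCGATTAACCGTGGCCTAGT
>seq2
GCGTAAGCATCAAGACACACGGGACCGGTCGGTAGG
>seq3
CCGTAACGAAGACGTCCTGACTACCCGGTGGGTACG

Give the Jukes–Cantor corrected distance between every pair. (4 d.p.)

seq1–seq2: 18/36 sites differ → p = 0.5, d = −0.75 ln(1 − 0.666667) = 0.823960 ≈ 0.8240.
seq1–seq3: 17/36 sites differ → p ≈ 0.472222, d = −0.75 ln(1 − 0.629629) = 0.744938 ≈ 0.7449.
seq2–seq3: 17/36 sites differ → p ≈ 0.472222, d = −0.75 ln(1 − 0.629629) = 0.744938 ≈ 0.7449.

d(seq1,seq2) = 0.8240, d(seq1,seq3) = 0.7449, d(seq2,seq3) = 0.7449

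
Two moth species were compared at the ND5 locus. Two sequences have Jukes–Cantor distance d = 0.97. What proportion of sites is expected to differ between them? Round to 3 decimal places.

0.544

p = (3/4)(1 − e^(−4d/3)) = 0.75 × (1 − e^(-1.293333)) = 0.75 × (1 − 0.274355) = 0.544234.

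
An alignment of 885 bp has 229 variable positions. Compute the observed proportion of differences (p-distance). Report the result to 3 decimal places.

p = 229/885 = 0.258757… ≈ 0.259 (to 3 d.p.).

0.259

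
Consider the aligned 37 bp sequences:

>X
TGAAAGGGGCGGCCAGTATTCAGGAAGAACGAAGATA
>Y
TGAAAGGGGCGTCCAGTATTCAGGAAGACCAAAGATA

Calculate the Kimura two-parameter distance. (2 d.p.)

0.09

Of 37 sites, 1 differences are transitions and 2 are transversions, so P = 1/37 ≈ 0.027027 and Q = 2/37 ≈ 0.054054.
Under the Kimura two-parameter model, d = −½ ln(1 − 2P − Q) − ¼ ln(1 − 2Q).
1 − 2P − Q = 0.891892, giving −½ ln(0.891892) = 0.057205.
1 − 2Q = 0.891892, giving −¼ ln(0.891892) = 0.028603.
d = 0.057205 + 0.028603 = 0.085808.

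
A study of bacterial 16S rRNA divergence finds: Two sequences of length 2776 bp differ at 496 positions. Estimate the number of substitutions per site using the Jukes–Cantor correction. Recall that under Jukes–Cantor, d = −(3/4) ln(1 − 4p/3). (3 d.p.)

0.204

p = 496/2776 ≈ 0.178674.
d = −(3/4) ln(1 − 4p/3) = −0.75 ln(1 − 0.238232) = −0.75 ln(0.761768)
  = −0.75 × (-0.272113) = 0.204085 substitutions/site.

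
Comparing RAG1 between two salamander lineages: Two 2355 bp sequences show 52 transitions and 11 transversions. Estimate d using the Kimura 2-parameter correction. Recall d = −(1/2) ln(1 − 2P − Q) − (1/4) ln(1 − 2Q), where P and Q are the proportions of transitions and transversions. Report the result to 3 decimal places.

0.027

P = 52/2355 ≈ 0.022081 and Q = 11/2355 ≈ 0.004671.
Under the Kimura two-parameter model, d = −½ ln(1 − 2P − Q) − ¼ ln(1 − 2Q).
1 − 2P − Q = 0.951167, giving −½ ln(0.951167) = 0.025033.
1 − 2Q = 0.990658, giving −¼ ln(0.990658) = 0.002346.
d = 0.025033 + 0.002346 = 0.027379.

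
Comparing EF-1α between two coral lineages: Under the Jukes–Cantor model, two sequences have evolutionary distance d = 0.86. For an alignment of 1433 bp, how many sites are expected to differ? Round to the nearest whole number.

Invert JC69: p = (3/4)(1 − e^(−4d/3)) = 0.75 × (1 − e^(-1.146667)) = 0.75 × (1 − 0.317694) = 0.511730.
Expected differing sites = pL ≈ 0.511730 × 1433 = 733.30909 ≈ 733.

733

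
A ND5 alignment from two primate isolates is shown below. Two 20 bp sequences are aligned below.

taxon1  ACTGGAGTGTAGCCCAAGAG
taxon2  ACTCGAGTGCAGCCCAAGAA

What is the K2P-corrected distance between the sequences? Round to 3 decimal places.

0.170

Of 20 sites, 2 differences are transitions and 1 are transversions, so P = 2/20 = 0.1 and Q = 1/20 = 0.05.
Under the Kimura two-parameter model, d = −½ ln(1 − 2P − Q) − ¼ ln(1 − 2Q).
1 − 2P − Q = 0.75, giving −½ ln(0.75) = 0.143841.
1 − 2Q = 0.9, giving −¼ ln(0.9) = 0.026340.
d = 0.143841 + 0.026340 = 0.170181.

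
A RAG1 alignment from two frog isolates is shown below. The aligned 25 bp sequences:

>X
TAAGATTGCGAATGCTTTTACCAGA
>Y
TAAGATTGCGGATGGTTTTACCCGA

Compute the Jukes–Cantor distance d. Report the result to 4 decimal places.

0.1308

The sequences differ at 3 of 25 sites (11, 15, 23), so p = 3/25 = 0.12.
d = −(3/4) ln(1 − 4p/3) = −0.75 ln(1 − 0.16) = −0.75 ln(0.84)
  = −0.75 × (-0.174353) = 0.130765 substitutions/site.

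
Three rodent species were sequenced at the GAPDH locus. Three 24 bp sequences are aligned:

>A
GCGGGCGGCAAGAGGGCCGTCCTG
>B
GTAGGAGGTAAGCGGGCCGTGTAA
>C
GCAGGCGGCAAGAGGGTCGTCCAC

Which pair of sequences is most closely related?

A–B: 9/24 differ, p = 0.375, d = 0.520.
A–C: 4/24 differ, p = 0.167, d = 0.188.
B–C: 8/24 differ, p = 0.333, d = 0.441.
The smallest distance is between A and C.

A and C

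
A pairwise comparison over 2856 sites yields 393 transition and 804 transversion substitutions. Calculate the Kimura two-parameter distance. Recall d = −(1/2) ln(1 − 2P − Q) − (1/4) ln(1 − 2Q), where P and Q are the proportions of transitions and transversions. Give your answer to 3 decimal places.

P = 393/2856 ≈ 0.137605 and Q = 804/2856 ≈ 0.281513.
Under the Kimura two-parameter model, d = −½ ln(1 − 2P − Q) − ¼ ln(1 − 2Q).
1 − 2P − Q = 0.443277, giving −½ ln(0.443277) = 0.406780.
1 − 2Q = 0.436974, giving −¼ ln(0.436974) = 0.206970.
d = 0.406780 + 0.206970 = 0.613750.

0.614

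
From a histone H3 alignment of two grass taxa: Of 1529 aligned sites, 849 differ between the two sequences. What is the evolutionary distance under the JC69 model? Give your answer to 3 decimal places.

p = 849/1529 ≈ 0.555265.
d = −(3/4) ln(1 − 4p/3) = −0.75 ln(1 − 0.740353) = −0.75 ln(0.259647)
  = −0.75 × (-1.348432) = 1.011324 substitutions/site.

1.011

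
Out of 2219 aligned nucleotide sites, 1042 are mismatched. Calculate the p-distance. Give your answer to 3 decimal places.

0.470

p = 1042/2219 = 0.469580… ≈ 0.470 (to 3 d.p.).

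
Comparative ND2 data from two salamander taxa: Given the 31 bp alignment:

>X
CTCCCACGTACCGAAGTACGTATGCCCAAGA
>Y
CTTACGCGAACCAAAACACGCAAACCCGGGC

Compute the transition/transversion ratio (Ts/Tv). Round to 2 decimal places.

Transitions are A↔G and C↔T; transversions are all other mismatches.
Transitions: 9. Transversions: 4.
R = 9/4 = 2.25.

2.25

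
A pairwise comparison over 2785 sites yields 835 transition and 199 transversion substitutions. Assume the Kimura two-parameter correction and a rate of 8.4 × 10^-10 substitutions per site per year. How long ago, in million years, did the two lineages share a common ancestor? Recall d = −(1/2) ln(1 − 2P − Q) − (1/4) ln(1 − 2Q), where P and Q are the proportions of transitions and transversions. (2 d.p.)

P = 835/2785 ≈ 0.29982 and Q = 199/2785 ≈ 0.071454.
Under the Kimura two-parameter model, d = −½ ln(1 − 2P − Q) − ¼ ln(1 − 2Q).
1 − 2P − Q = 0.328906, giving −½ ln(0.328906) = 0.555992.
1 − 2Q = 0.857092, giving −¼ ln(0.857092) = 0.038553.
d = 0.555992 + 0.038553 = 0.594545.
Under a molecular clock d = 2μt, so t = d/(2μ) = 0.594545 / (2 × 8.4 × 10^-10) = 353.90 million years.

353.90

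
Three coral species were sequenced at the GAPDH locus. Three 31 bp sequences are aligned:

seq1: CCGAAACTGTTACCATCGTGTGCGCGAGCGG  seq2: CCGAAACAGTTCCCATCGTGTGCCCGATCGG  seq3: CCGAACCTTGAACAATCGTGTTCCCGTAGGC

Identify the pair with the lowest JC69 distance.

seq1–seq2: 4/31 differ, p = 0.129, d = 0.142.
seq1–seq3: 11/31 differ, p = 0.355, d = 0.481.
seq2–seq3: 12/31 differ, p = 0.387, d = 0.544.
The smallest distance is between seq1 and seq2.

seq1 and seq2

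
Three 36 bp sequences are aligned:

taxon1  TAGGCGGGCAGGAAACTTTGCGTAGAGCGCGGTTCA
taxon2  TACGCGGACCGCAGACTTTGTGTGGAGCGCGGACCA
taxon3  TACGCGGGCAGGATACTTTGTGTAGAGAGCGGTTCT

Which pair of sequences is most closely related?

taxon1–taxon2: 9/36 differ, p = 0.250, d = 0.304.
taxon1–taxon3: 5/36 differ, p = 0.139, d = 0.154.
taxon2–taxon3: 9/36 differ, p = 0.250, d = 0.304.
The smallest distance is between taxon1 and taxon3.

taxon1 and taxon3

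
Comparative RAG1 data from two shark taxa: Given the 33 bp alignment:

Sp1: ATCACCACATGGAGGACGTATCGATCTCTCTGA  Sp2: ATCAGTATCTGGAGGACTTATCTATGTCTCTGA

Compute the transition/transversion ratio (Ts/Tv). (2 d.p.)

0.40

Transitions are A↔G and C↔T; transversions are all other mismatches.
Transitions: 2. Transversions: 5.
R = 2/5 = 0.40.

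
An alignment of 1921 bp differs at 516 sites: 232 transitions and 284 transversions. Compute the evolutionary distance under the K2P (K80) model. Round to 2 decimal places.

P = 232/1921 ≈ 0.12077 and Q = 284/1921 ≈ 0.14784.
Under the Kimura two-parameter model, d = −½ ln(1 − 2P − Q) − ¼ ln(1 − 2Q).
1 − 2P − Q = 0.61062, giving −½ ln(0.61062) = 0.246640.
1 − 2Q = 0.70432, giving −¼ ln(0.70432) = 0.087631.
d = 0.246640 + 0.087631 = 0.334271.

0.33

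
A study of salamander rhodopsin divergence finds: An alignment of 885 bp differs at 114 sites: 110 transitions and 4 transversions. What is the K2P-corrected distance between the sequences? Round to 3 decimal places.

P = 110/885 ≈ 0.124294 and Q = 4/885 ≈ 0.00452.
Under the Kimura two-parameter model, d = −½ ln(1 − 2P − Q) − ¼ ln(1 − 2Q).
1 − 2P − Q = 0.746892, giving −½ ln(0.746892) = 0.145917.
1 − 2Q = 0.99096, giving −¼ ln(0.99096) = 0.002270.
d = 0.145917 + 0.002270 = 0.148187.

0.148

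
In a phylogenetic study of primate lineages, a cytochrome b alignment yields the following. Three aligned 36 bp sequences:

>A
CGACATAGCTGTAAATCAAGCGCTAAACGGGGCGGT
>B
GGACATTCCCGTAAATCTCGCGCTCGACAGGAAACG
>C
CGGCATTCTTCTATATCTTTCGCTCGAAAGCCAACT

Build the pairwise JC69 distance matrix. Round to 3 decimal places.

A–B: 14/36 sites differ → p ≈ 0.388889, d = −0.75 ln(1 − 0.518519) = 0.548166 ≈ 0.548.
A–C: 18/36 sites differ → p = 0.5, d = −0.75 ln(1 − 0.666667) = 0.823960 ≈ 0.824.
B–C: 12/36 sites differ → p ≈ 0.333333, d = −0.75 ln(1 − 0.444444) = 0.440839 ≈ 0.441.

d(A,B) = 0.548, d(A,C) = 0.824, d(B,C) = 0.441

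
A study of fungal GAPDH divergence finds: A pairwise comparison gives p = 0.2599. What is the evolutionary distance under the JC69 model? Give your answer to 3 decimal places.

0.319

d = −(3/4) ln(1 − 4p/3) = −0.75 ln(1 − 0.346533) = −0.75 ln(0.653467)
  = −0.75 × (-0.425463) = 0.319097 substitutions/site.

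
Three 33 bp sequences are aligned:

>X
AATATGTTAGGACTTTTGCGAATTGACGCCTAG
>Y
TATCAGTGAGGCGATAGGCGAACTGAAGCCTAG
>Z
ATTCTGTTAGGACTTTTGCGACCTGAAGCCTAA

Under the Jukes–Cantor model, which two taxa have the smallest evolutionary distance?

X–Y: 11/33 differ, p = 0.333, d = 0.441.
X–Z: 6/33 differ, p = 0.182, d = 0.208.
Y–Z: 11/33 differ, p = 0.333, d = 0.441.
The smallest distance is between X and Z.

X and Z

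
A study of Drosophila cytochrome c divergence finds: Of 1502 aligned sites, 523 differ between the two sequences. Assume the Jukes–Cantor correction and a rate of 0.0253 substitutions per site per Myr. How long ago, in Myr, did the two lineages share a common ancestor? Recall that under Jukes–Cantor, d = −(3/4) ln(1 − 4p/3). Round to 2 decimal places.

9.25

p = 523/1502 ≈ 0.348202.
d = −(3/4) ln(1 − 4p/3) = −0.75 ln(1 − 0.464269) = −0.75 ln(0.535731)
  = −0.75 × (-0.624123) = 0.468092 substitutions/site.
Under a molecular clock d = 2μt, so t = d/(2μ) = 0.468092 / (2 × 0.0253) = 9.25 Myr.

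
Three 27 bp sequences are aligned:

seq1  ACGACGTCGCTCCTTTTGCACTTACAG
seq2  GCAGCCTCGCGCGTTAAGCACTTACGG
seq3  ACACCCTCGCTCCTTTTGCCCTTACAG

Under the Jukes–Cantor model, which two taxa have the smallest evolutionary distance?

seq1 and seq3

seq1–seq2: 9/27 differ, p = 0.333, d = 0.441.
seq1–seq3: 4/27 differ, p = 0.148, d = 0.165.
seq2–seq3: 8/27 differ, p = 0.296, d = 0.377.
The smallest distance is between seq1 and seq3.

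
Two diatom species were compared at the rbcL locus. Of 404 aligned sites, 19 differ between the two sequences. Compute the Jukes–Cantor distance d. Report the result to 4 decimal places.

p = 19/404 ≈ 0.04703.
d = −(3/4) ln(1 − 4p/3) = −0.75 ln(1 − 0.062707) = −0.75 ln(0.937293)
  = −0.75 × (-0.064759) = 0.048569 substitutions/site.

0.0486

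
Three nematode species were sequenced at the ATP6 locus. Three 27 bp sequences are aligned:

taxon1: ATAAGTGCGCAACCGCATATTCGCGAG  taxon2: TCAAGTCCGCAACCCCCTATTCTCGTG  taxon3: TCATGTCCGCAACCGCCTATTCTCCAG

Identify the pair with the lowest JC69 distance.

taxon2 and taxon3

taxon1–taxon2: 7/27 differ, p = 0.259, d = 0.318.
taxon1–taxon3: 7/27 differ, p = 0.259, d = 0.318.
taxon2–taxon3: 4/27 differ, p = 0.148, d = 0.165.
The smallest distance is between taxon2 and taxon3.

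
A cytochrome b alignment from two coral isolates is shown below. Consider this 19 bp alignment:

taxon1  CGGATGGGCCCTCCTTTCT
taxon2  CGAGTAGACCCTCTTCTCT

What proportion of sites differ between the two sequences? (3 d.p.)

0.316

The sequences differ at 6 of 19 positions (sites 3, 4, 6, 8, 14, 16).
p = 6/19 = 0.315789… ≈ 0.316 (to 3 d.p.).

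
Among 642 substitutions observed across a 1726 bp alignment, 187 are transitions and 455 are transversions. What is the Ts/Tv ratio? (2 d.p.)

0.41

R = 187/455 = 0.410989… ≈ 0.41 (to 2 d.p.).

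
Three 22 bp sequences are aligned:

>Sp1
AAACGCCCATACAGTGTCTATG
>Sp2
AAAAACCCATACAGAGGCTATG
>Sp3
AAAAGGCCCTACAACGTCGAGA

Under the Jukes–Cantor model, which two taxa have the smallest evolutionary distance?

Sp1 and Sp2

Sp1–Sp2: 4/22 differ, p = 0.182, d = 0.208.
Sp1–Sp3: 8/22 differ, p = 0.364, d = 0.497.
Sp2–Sp3: 9/22 differ, p = 0.409, d = 0.591.
The smallest distance is between Sp1 and Sp2.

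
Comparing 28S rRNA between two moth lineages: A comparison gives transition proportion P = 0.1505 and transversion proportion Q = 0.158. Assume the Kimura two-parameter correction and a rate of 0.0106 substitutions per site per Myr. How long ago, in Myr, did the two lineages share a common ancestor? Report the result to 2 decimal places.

18.97

Under the Kimura two-parameter model, d = −½ ln(1 − 2P − Q) − ¼ ln(1 − 2Q).
1 − 2P − Q = 0.541, giving −½ ln(0.541) = 0.307168.
1 − 2Q = 0.684, giving −¼ ln(0.684) = 0.094949.
d = 0.307168 + 0.094949 = 0.402117.
Under a molecular clock d = 2μt, so t = d/(2μ) = 0.402117 / (2 × 0.0106) = 18.97 Myr.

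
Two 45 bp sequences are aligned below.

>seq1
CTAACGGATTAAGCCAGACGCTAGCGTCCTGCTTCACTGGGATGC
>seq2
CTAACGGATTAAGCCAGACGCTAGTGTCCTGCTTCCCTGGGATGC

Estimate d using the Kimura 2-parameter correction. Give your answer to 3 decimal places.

0.046

Of 45 sites, 1 differences are transitions and 1 are transversions, so P = 1/45 ≈ 0.022222 and Q = 1/45 ≈ 0.022222.
Under the Kimura two-parameter model, d = −½ ln(1 − 2P − Q) − ¼ ln(1 − 2Q).
1 − 2P − Q = 0.933334, giving −½ ln(0.933334) = 0.034496.
1 − 2Q = 0.955556, giving −¼ ln(0.955556) = 0.011365.
d = 0.034496 + 0.011365 = 0.045861.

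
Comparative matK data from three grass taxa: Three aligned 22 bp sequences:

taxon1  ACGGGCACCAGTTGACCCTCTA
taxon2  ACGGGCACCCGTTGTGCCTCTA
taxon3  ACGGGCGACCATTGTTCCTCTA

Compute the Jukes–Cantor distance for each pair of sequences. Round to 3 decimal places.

taxon1–taxon2: 3/22 sites differ → p ≈ 0.136364, d = −0.75 ln(1 − 0.181819) = 0.150504 ≈ 0.151.
taxon1–taxon3: 6/22 sites differ → p ≈ 0.272727, d = −0.75 ln(1 − 0.363636) = 0.338988 ≈ 0.339.
taxon2–taxon3: 4/22 sites differ → p ≈ 0.181818, d = −0.75 ln(1 − 0.242424) = 0.208224 ≈ 0.208.

d(taxon1,taxon2) = 0.151, d(taxon1,taxon3) = 0.339, d(taxon2,taxon3) = 0.208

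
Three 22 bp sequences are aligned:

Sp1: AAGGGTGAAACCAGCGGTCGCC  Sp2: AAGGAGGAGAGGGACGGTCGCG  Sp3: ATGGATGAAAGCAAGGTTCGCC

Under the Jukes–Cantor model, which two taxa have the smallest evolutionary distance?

Sp1–Sp2: 8/22 differ, p = 0.364, d = 0.497.
Sp1–Sp3: 6/22 differ, p = 0.273, d = 0.339.
Sp2–Sp3: 8/22 differ, p = 0.364, d = 0.497.
The smallest distance is between Sp1 and Sp3.

Sp1 and Sp3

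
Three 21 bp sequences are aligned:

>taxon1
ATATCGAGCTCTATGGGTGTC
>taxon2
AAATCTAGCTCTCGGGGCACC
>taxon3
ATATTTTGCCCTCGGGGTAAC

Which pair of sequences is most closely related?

taxon1–taxon2: 7/21 differ, p = 0.333, d = 0.441.
taxon1–taxon3: 8/21 differ, p = 0.381, d = 0.532.
taxon2–taxon3: 6/21 differ, p = 0.286, d = 0.360.
The smallest distance is between taxon2 and taxon3.

taxon2 and taxon3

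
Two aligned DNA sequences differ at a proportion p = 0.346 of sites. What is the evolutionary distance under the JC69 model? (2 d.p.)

d = −(3/4) ln(1 − 4p/3) = −0.75 ln(1 − 0.461333) = −0.75 ln(0.538667)
  = −0.75 × (-0.618658) = 0.463994 substitutions/site.

0.46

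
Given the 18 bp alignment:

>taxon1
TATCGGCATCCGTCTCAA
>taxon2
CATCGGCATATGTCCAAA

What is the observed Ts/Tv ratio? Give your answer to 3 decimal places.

1.500

Transitions are A↔G and C↔T; transversions are all other mismatches.
Transitions: 3. Transversions: 2.
R = 3/2 = 1.500.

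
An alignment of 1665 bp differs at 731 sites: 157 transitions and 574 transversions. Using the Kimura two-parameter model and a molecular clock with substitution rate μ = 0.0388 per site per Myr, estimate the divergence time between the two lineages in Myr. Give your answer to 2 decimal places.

P = 157/1665 ≈ 0.094294 and Q = 574/1665 ≈ 0.344745.
Under the Kimura two-parameter model, d = −½ ln(1 − 2P − Q) − ¼ ln(1 − 2Q).
1 − 2P − Q = 0.466667, giving −½ ln(0.466667) = 0.381070.
1 − 2Q = 0.31051, giving −¼ ln(0.31051) = 0.292385.
d = 0.381070 + 0.292385 = 0.673455.
Under a molecular clock d = 2μt, so t = d/(2μ) = 0.673455 / (2 × 0.0388) = 8.68 Myr.

8.68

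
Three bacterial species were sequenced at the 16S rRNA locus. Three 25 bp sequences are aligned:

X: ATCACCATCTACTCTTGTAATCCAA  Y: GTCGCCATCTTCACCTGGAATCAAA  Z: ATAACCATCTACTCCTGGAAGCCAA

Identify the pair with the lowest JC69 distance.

X and Z

X–Y: 7/25 differ, p = 0.280, d = 0.351.
X–Z: 4/25 differ, p = 0.160, d = 0.180.
Y–Z: 7/25 differ, p = 0.280, d = 0.351.
The smallest distance is between X and Z.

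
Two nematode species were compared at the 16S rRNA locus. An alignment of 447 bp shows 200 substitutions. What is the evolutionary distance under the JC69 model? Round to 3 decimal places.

p = 200/447 ≈ 0.447427.
d = −(3/4) ln(1 − 4p/3) = −0.75 ln(1 − 0.596569) = −0.75 ln(0.403431)
  = −0.75 × (-0.907750) = 0.680813 substitutions/site.

0.681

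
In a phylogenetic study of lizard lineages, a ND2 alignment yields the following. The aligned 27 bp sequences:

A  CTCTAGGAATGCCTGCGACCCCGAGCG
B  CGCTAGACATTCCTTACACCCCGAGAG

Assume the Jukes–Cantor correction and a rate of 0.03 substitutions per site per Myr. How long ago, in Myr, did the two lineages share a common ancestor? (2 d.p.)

6.28

The sequences differ at 8 of 27 sites (2, 7, 8, 11, 15, 16, 17, 26), so p = 8/27 ≈ 0.296296.
d = −(3/4) ln(1 − 4p/3) = −0.75 ln(1 − 0.395061) = −0.75 ln(0.604939)
  = −0.75 × (-0.502628) = 0.376971 substitutions/site.
Under a molecular clock d = 2μt, so t = d/(2μ) = 0.376971 / (2 × 0.03) = 6.28 Myr.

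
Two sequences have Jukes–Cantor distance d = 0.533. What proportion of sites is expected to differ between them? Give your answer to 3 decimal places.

p = (3/4)(1 − e^(−4d/3)) = 0.75 × (1 − e^(-0.710667)) = 0.75 × (1 − 0.491316) = 0.381513.

0.382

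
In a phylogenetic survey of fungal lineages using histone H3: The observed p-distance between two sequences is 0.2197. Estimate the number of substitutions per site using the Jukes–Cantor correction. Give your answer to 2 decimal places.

0.26

d = −(3/4) ln(1 − 4p/3) = −0.75 ln(1 − 0.292933) = −0.75 ln(0.707067)
  = −0.75 × (-0.346630) = 0.259973 substitutions/site.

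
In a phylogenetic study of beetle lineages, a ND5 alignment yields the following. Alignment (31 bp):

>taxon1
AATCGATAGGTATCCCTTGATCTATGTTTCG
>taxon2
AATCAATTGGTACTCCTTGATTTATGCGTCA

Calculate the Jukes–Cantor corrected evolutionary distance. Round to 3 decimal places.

0.316

The sequences differ at 8 of 31 sites (5, 8, 13, 14, 22, 27, 28, 31), so p = 8/31 ≈ 0.258065.
d = −(3/4) ln(1 − 4p/3) = −0.75 ln(1 − 0.344087) = −0.75 ln(0.655913)
  = −0.75 × (-0.421727) = 0.316295 substitutions/site.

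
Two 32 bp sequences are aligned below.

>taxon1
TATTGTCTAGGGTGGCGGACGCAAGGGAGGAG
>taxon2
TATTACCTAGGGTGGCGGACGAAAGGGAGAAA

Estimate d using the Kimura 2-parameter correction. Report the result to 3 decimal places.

0.181

Of 32 sites, 4 differences are transitions and 1 are transversions, so P = 4/32 = 0.125 and Q = 1/32 = 0.03125.
Under the Kimura two-parameter model, d = −½ ln(1 − 2P − Q) − ¼ ln(1 − 2Q).
1 − 2P − Q = 0.71875, giving −½ ln(0.71875) = 0.165121.
1 − 2Q = 0.9375, giving −¼ ln(0.9375) = 0.016135.
d = 0.165121 + 0.016135 = 0.181256.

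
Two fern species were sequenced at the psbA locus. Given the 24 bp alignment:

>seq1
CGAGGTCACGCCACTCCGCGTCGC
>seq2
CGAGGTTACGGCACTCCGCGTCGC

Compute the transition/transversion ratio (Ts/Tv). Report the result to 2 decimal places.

Transitions are A↔G and C↔T; transversions are all other mismatches.
Transitions: 1. Transversions: 1.
R = 1/1 = 1.00.

1.00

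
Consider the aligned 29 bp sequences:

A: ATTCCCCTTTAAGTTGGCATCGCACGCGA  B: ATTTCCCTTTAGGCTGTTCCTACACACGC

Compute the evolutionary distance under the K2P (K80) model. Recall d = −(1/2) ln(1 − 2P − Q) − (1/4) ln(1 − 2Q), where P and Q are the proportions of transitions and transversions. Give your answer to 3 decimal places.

Of 29 sites, 8 differences are transitions and 3 are transversions, so P = 8/29 ≈ 0.275862 and Q = 3/29 ≈ 0.103448.
Under the Kimura two-parameter model, d = −½ ln(1 − 2P − Q) − ¼ ln(1 − 2Q).
1 − 2P − Q = 0.344828, giving −½ ln(0.344828) = 0.532355.
1 − 2Q = 0.793104, giving −¼ ln(0.793104) = 0.057950.
d = 0.532355 + 0.057950 = 0.590305.

0.590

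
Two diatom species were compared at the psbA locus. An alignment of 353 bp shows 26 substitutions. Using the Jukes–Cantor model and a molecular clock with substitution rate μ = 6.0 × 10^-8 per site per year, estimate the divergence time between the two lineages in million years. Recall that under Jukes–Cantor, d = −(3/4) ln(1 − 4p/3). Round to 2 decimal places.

0.65

p = 26/353 ≈ 0.073654.
d = −(3/4) ln(1 − 4p/3) = −0.75 ln(1 − 0.098205) = −0.75 ln(0.901795)
  = −0.75 × (-0.103368) = 0.077526 substitutions/site.
Under a molecular clock d = 2μt, so t = d/(2μ) = 0.077526 / (2 × 6.0 × 10^-8) = 0.65 million years.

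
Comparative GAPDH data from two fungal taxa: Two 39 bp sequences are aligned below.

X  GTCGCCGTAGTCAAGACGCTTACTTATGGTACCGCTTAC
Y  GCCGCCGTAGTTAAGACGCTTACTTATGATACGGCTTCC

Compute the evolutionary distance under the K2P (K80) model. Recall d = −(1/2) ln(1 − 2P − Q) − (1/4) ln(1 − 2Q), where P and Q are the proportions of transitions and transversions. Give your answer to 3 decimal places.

Of 39 sites, 3 differences are transitions and 2 are transversions, so P = 3/39 ≈ 0.076923 and Q = 2/39 ≈ 0.051282.
Under the Kimura two-parameter model, d = −½ ln(1 − 2P − Q) − ¼ ln(1 − 2Q).
1 − 2P − Q = 0.794872, giving −½ ln(0.794872) = 0.114787.
1 − 2Q = 0.897436, giving −¼ ln(0.897436) = 0.027053.
d = 0.114787 + 0.027053 = 0.141840.

0.142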